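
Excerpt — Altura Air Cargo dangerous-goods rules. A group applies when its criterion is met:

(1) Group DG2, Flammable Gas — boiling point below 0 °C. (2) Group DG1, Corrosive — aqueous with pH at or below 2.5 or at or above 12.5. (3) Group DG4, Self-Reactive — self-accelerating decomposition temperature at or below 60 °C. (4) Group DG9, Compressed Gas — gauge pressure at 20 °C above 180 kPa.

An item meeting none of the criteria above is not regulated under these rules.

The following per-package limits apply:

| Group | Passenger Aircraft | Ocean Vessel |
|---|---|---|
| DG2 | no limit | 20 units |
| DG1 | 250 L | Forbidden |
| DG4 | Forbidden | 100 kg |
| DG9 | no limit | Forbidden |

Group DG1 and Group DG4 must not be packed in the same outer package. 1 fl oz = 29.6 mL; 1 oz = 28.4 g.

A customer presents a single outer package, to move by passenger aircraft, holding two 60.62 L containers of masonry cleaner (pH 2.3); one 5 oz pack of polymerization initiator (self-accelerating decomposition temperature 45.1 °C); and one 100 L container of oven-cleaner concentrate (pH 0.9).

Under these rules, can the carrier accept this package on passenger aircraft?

No

Masonry cleaner: pH 2.3 ≤ 2.5 → Group DG1 (Corrosive).
Self-accelerating decomposition temperature 45.1 °C meets the Group DG4 criterion (Self-Reactive), so the polymerization initiator is Group DG4.
With pH 0.9 (≤ 2.5), the oven-cleaner concentrate falls in Group DG1.
Total Group DG1: (two 60.62 L containers = 121.24 L) + 100 L = 221.24 L.
221.24 L is within the passenger aircraft limit of 250 L for Group DG1.
Group DG4 quantity: one 5 oz pack = 142 g.
By passenger aircraft, Group DG4 is Forbidden regardless of quantity.
Group DG1 and Group DG4 may not share an outer package.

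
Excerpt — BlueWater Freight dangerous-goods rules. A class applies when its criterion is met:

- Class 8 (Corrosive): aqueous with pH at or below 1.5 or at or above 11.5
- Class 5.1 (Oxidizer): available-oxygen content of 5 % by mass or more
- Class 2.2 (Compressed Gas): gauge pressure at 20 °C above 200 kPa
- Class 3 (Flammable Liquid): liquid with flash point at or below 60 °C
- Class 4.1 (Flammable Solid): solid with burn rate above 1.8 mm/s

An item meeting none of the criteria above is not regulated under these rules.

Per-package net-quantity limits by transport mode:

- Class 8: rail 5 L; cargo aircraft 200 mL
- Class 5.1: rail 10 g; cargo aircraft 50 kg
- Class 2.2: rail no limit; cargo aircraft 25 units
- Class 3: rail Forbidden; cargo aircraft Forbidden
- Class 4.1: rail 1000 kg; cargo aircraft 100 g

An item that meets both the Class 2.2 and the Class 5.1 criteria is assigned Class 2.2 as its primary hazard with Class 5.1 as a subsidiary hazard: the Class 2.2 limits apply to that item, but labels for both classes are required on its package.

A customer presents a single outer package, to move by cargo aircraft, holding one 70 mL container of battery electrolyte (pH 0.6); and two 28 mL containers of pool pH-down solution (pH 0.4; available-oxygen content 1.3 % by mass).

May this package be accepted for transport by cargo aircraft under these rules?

Yes

With pH 0.6 (≤ 1.5), the battery electrolyte falls in Class 8.
pH 0.4 meets the Class 8 criterion (Corrosive), so the pool pH-down solution is Class 8.
Class 8 net quantity: 70 mL + (two 28 mL containers = 56 mL) = 126 mL.
That is within the Class 8 cargo aircraft limit of 200 mL.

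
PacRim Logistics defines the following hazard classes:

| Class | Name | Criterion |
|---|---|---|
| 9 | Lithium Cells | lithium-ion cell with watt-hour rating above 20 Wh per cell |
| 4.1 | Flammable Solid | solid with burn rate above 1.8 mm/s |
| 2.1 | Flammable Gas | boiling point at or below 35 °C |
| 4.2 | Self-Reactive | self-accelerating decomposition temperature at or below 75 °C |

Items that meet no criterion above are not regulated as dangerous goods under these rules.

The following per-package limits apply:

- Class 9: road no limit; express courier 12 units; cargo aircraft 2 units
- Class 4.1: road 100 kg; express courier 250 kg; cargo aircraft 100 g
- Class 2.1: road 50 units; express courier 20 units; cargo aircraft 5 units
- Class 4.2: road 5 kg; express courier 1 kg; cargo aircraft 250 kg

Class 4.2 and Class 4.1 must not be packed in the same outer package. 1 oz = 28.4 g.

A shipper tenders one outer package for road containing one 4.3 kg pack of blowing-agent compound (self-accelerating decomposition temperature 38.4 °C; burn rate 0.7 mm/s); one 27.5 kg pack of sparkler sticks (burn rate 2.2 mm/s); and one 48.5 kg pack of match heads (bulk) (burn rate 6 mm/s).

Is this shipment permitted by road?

No

The blowing-agent compound has self-accelerating decomposition temperature 38.4 °C, which is ≤ 75 °C, so it is Class 4.2 (Self-Reactive).
With burn rate 2.2 mm/s (> 1.8 mm/s), the sparkler sticks fall in Class 4.1.
The match heads (bulk) have burn rate 6 mm/s, which is > 1.8 mm/s, so they are Class 4.1 (Flammable Solid).
Class 4.2 quantity: 4.3 kg.
That is within the Class 4.2 road limit of 5 kg.
Total Class 4.1: 27.5 kg + 48.5 kg = 76 kg.
76 kg is within the road limit of 100 kg for Class 4.1.
Class 4.2 and Class 4.1 may not share an outer package.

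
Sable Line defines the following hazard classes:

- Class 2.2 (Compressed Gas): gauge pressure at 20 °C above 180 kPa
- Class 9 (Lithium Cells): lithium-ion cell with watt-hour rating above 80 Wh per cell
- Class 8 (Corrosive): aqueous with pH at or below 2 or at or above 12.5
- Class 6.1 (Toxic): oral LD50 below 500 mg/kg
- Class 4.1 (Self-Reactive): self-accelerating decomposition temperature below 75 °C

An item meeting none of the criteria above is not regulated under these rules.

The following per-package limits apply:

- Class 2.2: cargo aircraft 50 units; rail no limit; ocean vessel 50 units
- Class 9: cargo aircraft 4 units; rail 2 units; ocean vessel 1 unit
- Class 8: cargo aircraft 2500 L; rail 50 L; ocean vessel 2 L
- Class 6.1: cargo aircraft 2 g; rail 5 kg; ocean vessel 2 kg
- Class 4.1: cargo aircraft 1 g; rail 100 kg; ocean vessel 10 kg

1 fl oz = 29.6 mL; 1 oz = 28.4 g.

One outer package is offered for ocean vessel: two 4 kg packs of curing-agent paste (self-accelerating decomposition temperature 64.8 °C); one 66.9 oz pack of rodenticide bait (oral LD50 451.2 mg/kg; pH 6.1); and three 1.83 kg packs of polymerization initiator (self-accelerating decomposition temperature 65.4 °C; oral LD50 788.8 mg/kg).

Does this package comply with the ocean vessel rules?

With self-accelerating decomposition temperature 64.8 °C (< 75 °C), the curing-agent paste falls in Class 4.1.
Oral LD50 451.2 mg/kg meets the Class 6.1 criterion (Toxic), so the rodenticide bait is Class 6.1.
Polymerization initiator: self-accelerating decomposition temperature 65.4 °C < 75 °C → Class 4.1 (Self-Reactive).
Class 4.1 net quantity: (two 4 kg packs = 8 kg) + (three 1.83 kg packs = 5.49 kg) = 13.49 kg.
13.49 kg exceeds the ocean vessel limit of 10 kg for Class 4.1.
Class 6.1 quantity: one 66.9 oz pack = 1899.96 g.
1899.96 g ≤ 2 kg (ocean vessel limit, Class 6.1) — within limit.

No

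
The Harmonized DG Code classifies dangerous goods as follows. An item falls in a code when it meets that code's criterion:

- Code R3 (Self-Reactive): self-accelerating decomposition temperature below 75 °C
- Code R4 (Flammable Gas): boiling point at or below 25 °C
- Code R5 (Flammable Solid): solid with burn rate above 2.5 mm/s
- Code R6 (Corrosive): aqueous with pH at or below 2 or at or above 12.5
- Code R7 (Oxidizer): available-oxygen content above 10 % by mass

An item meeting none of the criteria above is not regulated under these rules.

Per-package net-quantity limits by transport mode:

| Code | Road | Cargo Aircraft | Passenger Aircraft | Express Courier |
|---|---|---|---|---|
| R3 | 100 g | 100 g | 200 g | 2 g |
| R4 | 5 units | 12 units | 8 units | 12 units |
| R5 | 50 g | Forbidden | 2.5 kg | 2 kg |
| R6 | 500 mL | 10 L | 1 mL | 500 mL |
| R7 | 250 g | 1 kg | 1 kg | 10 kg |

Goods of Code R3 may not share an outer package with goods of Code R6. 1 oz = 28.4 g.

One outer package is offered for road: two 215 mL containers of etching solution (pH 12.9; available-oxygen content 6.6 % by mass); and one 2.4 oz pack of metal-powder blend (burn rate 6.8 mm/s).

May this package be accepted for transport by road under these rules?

No

pH 12.9 meets the Code R6 criterion (Corrosive), so the etching solution is Code R6.
The metal-powder blend has burn rate 6.8 mm/s, which is > 2.5 mm/s, so it is Code R5 (Flammable Solid).
Code R5 quantity: one 2.4 oz pack = 68.16 g.
That exceeds the Code R5 road limit of 50 g.
Code R6 quantity: two 215 mL containers = 430 mL.
430 mL ≤ 500 mL (road limit, Code R6) — within limit.
The segregation rule (Code R3 with Code R6) does not apply to Code R5 with Code R6.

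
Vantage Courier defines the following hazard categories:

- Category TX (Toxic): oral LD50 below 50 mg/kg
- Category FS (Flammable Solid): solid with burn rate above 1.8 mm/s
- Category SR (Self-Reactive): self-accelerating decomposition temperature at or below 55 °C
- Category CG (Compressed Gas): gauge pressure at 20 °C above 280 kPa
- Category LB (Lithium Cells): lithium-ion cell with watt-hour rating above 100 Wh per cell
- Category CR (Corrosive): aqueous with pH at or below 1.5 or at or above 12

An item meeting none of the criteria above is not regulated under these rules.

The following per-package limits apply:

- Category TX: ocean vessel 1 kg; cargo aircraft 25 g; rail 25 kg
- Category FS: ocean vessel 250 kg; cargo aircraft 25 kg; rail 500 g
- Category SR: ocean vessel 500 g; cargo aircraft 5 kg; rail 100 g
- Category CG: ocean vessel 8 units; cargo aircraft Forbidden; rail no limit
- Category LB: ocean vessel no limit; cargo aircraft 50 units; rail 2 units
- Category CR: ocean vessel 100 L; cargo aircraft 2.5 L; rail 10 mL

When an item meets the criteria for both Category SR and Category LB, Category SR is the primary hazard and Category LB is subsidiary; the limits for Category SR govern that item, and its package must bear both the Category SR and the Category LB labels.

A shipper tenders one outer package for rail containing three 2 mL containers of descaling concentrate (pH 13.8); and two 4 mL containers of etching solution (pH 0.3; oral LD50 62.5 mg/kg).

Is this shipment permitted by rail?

No

Descaling concentrate: pH 13.8 ≥ 12 → Category CR (Corrosive).
With pH 0.3 (≤ 1.5), the etching solution falls in Category CR.
Total Category CR: (three 2 mL containers = 6 mL) + (two 4 mL containers = 8 mL) = 14 mL.
14 mL exceeds the rail limit of 10 mL for Category CR.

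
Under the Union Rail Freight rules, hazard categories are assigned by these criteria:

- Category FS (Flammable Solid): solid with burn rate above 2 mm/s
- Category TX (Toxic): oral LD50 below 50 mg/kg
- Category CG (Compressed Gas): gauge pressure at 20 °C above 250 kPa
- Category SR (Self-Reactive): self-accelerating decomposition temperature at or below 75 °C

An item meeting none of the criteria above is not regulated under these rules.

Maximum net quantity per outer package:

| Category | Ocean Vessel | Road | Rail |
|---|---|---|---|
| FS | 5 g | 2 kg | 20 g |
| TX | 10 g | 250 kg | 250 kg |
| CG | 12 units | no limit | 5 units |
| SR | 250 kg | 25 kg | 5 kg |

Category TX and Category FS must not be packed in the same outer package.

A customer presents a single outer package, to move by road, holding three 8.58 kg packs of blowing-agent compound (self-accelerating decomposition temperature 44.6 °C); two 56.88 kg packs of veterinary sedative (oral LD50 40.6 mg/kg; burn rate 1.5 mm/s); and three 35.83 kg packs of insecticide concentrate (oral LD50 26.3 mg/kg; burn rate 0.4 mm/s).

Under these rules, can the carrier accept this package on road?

The blowing-agent compound has self-accelerating decomposition temperature 44.6 °C, which is ≤ 75 °C, so it is Category SR (Self-Reactive).
Oral LD50 40.6 mg/kg meets the Category TX criterion (Toxic), so the veterinary sedative is Category TX.
The insecticide concentrate has oral LD50 26.3 mg/kg, which is < 50 mg/kg, so it is Category TX (Toxic).
Category TX net quantity: (two 56.88 kg packs = 113.76 kg) + (three 35.83 kg packs = 107.49 kg) = 221.25 kg.
221.25 kg ≤ 250 kg (road limit, Category TX) — within limit.
Category SR quantity: three 8.58 kg packs = 25.74 kg.
25.74 kg > 25 kg (road limit, Category SR) — over the limit.
The segregation rule (Category TX with Category FS) does not apply to Category TX with Category SR.

No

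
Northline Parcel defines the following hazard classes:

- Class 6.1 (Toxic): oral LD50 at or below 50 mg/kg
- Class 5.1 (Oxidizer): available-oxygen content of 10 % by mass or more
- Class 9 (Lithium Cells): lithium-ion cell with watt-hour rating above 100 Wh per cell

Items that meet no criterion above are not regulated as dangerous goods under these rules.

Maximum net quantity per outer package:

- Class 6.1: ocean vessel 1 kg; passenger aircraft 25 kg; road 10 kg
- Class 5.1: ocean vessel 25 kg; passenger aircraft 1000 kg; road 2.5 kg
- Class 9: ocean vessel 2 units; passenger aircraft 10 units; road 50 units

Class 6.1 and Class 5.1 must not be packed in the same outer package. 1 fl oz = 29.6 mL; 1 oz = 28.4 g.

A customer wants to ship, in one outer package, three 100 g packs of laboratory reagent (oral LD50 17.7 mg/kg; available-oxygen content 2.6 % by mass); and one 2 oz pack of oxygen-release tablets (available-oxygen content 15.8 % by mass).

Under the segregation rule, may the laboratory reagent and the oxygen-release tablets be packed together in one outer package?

No

With oral LD50 17.7 mg/kg (≤ 50 mg/kg), the laboratory reagent falls in Class 6.1.
With available-oxygen content 15.8 % by mass (≥ 10 % by mass), the oxygen-release tablets fall in Class 5.1.
Class 6.1 and Class 5.1 may not share an outer package.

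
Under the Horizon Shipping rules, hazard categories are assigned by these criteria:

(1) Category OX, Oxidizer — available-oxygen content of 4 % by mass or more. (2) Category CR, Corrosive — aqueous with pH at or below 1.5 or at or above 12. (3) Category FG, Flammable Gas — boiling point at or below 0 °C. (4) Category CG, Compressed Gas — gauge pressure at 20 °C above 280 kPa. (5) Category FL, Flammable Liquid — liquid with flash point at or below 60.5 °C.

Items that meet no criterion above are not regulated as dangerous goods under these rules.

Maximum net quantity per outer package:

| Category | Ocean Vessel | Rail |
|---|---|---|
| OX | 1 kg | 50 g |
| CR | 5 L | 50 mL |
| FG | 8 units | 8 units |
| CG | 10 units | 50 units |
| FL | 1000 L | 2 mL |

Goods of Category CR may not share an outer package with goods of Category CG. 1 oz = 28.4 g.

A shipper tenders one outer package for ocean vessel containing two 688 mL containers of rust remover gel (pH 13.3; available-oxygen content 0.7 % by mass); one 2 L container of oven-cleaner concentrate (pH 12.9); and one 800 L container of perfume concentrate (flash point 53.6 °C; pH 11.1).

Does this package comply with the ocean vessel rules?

Yes

Rust remover gel: pH 13.3 ≥ 12 → Category CR (Corrosive).
With pH 12.9 (≥ 12), the oven-cleaner concentrate falls in Category CR.
Flash point 53.6 °C meets the Category FL criterion (Flammable Liquid), so the perfume concentrate is Category FL.
Category CR net quantity: (two 688 mL containers = 1.376 L) + 2 L = 3.376 L.
3.376 L is within the ocean vessel limit of 5 L for Category CR.
Category FL quantity: 800 L.
800 L is within the ocean vessel limit of 1000 L for Category FL.
The segregation rule (Category CR with Category CG) does not apply to Category CR with Category FL.
Every hazard category is within its ocean vessel limit and no segregation rule is violated.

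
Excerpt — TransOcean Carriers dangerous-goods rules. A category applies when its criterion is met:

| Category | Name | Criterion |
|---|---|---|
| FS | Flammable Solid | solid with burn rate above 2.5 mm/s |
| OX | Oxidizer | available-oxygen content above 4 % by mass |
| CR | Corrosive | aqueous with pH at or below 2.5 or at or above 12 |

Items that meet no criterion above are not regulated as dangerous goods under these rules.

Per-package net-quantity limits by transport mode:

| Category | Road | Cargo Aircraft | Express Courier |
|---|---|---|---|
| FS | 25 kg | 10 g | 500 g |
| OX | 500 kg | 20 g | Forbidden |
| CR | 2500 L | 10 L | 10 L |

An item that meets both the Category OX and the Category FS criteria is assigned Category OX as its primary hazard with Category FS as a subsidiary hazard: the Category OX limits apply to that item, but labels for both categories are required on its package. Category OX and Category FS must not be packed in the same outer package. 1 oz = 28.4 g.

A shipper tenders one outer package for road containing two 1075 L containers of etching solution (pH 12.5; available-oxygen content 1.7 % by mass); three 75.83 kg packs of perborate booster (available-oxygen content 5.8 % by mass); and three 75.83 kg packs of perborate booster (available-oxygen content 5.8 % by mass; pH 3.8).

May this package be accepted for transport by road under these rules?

The etching solution has pH 12.5, which is ≥ 12, so it is Category CR (Corrosive).
Perborate booster: available-oxygen content 5.8 % by mass > 4 % by mass → Category OX (Oxidizer).
The perborate booster has available-oxygen content 5.8 % by mass, which is > 4 % by mass, so it is Category OX (Oxidizer).
Category OX net quantity: (three 75.83 kg packs = 227.49 kg) + (three 75.83 kg packs = 227.49 kg) = 454.98 kg.
That is within the Category OX road limit of 500 kg.
Category CR quantity: two 1075 L containers = 2150 L.
2150 L is within the road limit of 2500 L for Category CR.
The segregation rule (Category OX with Category FS) does not apply to Category OX with Category CR.
Every hazard category is within its road limit and no segregation rule is violated.

Yes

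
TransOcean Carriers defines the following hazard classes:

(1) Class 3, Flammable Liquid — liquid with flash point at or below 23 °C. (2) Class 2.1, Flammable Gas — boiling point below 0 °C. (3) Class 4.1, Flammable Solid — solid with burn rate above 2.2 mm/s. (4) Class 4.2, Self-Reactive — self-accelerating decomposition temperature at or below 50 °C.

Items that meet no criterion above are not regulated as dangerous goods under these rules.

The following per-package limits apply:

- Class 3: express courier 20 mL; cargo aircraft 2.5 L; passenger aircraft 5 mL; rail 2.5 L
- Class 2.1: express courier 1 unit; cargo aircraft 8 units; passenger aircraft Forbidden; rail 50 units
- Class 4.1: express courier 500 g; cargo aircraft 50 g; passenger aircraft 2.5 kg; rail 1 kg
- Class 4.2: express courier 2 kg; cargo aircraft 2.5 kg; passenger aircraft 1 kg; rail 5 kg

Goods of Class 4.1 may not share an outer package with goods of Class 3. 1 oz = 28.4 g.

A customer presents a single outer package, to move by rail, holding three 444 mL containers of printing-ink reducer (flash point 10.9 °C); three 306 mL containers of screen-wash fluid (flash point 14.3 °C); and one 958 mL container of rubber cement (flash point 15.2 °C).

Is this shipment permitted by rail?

No

Printing-ink reducer: flash point 10.9 °C ≤ 23 °C → Class 3 (Flammable Liquid).
Screen-wash fluid: flash point 14.3 °C ≤ 23 °C → Class 3 (Flammable Liquid).
With flash point 15.2 °C (≤ 23 °C), the rubber cement falls in Class 3.
Class 3 net quantity: (three 444 mL containers = 1.332 L) + (three 306 mL containers = 918 mL) + 958 mL = 3.208 L.
3.208 L exceeds the rail limit of 2.5 L for Class 3.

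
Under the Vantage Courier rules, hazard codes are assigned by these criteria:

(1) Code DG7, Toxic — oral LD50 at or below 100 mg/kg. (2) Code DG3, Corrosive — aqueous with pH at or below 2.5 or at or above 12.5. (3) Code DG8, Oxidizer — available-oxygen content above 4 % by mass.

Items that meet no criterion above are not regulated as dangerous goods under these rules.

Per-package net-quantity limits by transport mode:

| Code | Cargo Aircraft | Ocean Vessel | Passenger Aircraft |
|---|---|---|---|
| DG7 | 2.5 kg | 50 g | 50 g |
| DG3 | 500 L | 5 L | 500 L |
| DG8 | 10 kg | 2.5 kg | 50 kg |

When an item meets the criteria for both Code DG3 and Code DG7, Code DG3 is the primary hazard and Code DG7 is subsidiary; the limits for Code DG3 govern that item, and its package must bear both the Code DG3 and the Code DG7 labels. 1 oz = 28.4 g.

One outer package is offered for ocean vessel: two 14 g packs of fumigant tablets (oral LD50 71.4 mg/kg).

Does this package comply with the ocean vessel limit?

Yes

Fumigant tablets: oral LD50 71.4 mg/kg ≤ 100 mg/kg → Code DG7 (Toxic).
Code DG7 quantity: two 14 g packs = 28 g.
28 g is within the ocean vessel limit of 50 g for Code DG7.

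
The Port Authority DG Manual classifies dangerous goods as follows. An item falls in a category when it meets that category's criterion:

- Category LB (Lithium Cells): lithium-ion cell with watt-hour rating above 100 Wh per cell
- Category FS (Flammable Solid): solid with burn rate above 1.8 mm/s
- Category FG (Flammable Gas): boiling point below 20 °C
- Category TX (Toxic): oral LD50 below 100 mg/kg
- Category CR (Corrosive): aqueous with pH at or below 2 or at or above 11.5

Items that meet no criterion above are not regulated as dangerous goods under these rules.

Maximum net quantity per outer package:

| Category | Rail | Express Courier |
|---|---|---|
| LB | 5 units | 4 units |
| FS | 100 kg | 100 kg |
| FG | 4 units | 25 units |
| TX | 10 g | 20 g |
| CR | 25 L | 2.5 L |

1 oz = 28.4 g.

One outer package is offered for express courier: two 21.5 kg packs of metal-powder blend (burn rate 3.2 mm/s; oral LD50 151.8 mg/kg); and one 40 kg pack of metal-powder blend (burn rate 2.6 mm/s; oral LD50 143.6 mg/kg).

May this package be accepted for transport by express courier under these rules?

With burn rate 3.2 mm/s (> 1.8 mm/s), the metal-powder blend falls in Category FS.
With burn rate 2.6 mm/s (> 1.8 mm/s), the metal-powder blend falls in Category FS.
Total Category FS: (two 21.5 kg packs = 43 kg) + 40 kg = 83 kg.
That is within the Category FS express courier limit of 100 kg.

Yes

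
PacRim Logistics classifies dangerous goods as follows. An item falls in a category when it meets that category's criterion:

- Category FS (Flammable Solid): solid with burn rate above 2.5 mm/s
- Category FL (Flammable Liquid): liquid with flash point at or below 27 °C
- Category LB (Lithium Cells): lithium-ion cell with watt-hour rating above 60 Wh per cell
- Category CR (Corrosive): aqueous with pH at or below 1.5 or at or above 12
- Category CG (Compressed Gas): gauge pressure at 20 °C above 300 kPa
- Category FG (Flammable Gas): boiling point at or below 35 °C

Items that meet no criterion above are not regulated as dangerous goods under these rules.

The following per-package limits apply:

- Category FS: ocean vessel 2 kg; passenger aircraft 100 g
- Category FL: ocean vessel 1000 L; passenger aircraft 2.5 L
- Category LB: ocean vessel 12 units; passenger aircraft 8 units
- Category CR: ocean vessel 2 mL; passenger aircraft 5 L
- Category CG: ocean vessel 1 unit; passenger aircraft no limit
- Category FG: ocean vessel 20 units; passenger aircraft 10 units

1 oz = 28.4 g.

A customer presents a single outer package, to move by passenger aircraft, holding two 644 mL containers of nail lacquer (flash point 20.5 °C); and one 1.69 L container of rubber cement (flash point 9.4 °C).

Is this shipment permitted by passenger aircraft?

No

With flash point 20.5 °C (≤ 27 °C), the nail lacquer falls in Category FL.
Rubber cement: flash point 9.4 °C ≤ 27 °C → Category FL (Flammable Liquid).
Total Category FL: (two 644 mL containers = 1.288 L) + 1.69 L = 2.978 L.
That exceeds the Category FL passenger aircraft limit of 2.5 L.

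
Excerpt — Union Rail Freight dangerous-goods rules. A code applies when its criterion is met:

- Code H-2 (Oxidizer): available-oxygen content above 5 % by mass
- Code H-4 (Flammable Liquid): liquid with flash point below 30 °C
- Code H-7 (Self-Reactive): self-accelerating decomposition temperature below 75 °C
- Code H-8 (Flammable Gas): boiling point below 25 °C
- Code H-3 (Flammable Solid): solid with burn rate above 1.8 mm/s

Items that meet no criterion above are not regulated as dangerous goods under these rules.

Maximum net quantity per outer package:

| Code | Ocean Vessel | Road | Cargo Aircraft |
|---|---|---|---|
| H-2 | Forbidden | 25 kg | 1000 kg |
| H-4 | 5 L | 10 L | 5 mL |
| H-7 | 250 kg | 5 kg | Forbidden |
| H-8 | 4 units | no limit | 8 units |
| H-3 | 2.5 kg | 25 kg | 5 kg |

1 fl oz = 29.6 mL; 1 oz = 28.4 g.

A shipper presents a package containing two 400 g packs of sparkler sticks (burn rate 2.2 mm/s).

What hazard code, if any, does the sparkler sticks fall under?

Code H-3

The sparkler sticks have burn rate 2.2 mm/s, which is > 1.8 mm/s, so they are Code H-3 (Flammable Solid).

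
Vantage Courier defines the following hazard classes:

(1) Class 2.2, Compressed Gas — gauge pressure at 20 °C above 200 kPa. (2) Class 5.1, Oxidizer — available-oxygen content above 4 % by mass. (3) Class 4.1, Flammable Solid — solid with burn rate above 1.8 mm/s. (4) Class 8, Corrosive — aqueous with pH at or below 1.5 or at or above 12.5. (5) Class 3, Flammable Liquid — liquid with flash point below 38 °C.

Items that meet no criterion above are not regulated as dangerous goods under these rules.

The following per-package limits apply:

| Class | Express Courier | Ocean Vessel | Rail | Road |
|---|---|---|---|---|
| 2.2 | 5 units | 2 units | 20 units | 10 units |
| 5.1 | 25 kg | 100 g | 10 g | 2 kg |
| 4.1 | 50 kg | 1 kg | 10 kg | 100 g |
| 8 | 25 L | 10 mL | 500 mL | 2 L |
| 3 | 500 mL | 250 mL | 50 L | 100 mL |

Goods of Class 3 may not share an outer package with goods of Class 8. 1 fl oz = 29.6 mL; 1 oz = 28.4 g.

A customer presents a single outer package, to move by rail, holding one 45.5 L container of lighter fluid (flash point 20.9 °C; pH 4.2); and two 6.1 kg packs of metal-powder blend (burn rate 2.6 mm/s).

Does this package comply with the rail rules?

Flash point 20.9 °C meets the Class 3 criterion (Flammable Liquid), so the lighter fluid is Class 3.
The metal-powder blend has burn rate 2.6 mm/s, which is > 1.8 mm/s, so it is Class 4.1 (Flammable Solid).
Class 4.1 quantity: two 6.1 kg packs = 12.2 kg.
That exceeds the Class 4.1 rail limit of 10 kg.
Class 3 quantity: 45.5 L.
45.5 L ≤ 50 L (rail limit, Class 3) — within limit.
The segregation rule (Class 3 with Class 8) does not apply to Class 4.1 with Class 3.

No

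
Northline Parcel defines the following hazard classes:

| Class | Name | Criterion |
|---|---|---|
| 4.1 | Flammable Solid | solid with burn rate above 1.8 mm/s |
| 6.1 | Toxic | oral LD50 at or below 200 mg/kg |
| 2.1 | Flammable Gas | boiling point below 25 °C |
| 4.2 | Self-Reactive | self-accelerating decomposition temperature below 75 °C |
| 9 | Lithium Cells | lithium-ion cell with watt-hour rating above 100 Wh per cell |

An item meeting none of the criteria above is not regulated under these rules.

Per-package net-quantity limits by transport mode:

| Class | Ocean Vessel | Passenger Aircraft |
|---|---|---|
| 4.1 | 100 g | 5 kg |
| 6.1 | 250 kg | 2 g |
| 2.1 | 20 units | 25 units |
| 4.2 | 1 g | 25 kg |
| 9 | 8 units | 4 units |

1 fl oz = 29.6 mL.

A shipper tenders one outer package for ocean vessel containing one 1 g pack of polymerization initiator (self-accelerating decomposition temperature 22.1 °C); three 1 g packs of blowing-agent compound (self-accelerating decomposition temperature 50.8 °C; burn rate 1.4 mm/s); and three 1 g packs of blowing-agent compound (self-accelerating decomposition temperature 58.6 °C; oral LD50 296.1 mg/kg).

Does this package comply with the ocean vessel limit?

No

Self-accelerating decomposition temperature 22.1 °C meets the Class 4.2 criterion (Self-Reactive), so the polymerization initiator is Class 4.2.
Self-accelerating decomposition temperature 50.8 °C meets the Class 4.2 criterion (Self-Reactive), so the blowing-agent compound is Class 4.2.
With self-accelerating decomposition temperature 58.6 °C (< 75 °C), the blowing-agent compound falls in Class 4.2.
Total Class 4.2: 1 g + (three 1 g packs = 3 g) + (three 1 g packs = 3 g) = 7 g.
That exceeds the Class 4.2 ocean vessel limit of 1 g.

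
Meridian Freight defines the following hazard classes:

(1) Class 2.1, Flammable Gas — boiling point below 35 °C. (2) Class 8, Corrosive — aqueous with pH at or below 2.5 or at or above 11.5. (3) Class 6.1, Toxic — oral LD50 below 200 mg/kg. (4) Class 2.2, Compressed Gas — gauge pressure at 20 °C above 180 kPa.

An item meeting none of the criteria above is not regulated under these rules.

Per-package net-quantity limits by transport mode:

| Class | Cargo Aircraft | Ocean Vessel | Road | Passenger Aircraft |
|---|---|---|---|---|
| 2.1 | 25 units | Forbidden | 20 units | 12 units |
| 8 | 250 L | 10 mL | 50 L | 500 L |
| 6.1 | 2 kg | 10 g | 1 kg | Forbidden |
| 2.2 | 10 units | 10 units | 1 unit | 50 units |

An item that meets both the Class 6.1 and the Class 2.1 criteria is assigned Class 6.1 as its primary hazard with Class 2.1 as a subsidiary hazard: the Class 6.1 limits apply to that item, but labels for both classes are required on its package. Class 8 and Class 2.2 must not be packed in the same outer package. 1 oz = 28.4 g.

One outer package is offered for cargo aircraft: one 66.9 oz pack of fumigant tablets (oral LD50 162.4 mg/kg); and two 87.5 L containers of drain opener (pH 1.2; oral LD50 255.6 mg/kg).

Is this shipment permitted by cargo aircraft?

Yes

Fumigant tablets: oral LD50 162.4 mg/kg < 200 mg/kg → Class 6.1 (Toxic).
The drain opener has pH 1.2, which is ≤ 2.5, so it is Class 8 (Corrosive).
Class 8 quantity: two 87.5 L containers = 175 L.
175 L is within the cargo aircraft limit of 250 L for Class 8.
Class 6.1 quantity: one 66.9 oz pack = 1899.96 g.
1899.96 g is within the cargo aircraft limit of 2 kg for Class 6.1.
The segregation rule (Class 8 with Class 2.2) does not apply to Class 8 with Class 6.1.
Every hazard class is within its cargo aircraft limit and no segregation rule is violated.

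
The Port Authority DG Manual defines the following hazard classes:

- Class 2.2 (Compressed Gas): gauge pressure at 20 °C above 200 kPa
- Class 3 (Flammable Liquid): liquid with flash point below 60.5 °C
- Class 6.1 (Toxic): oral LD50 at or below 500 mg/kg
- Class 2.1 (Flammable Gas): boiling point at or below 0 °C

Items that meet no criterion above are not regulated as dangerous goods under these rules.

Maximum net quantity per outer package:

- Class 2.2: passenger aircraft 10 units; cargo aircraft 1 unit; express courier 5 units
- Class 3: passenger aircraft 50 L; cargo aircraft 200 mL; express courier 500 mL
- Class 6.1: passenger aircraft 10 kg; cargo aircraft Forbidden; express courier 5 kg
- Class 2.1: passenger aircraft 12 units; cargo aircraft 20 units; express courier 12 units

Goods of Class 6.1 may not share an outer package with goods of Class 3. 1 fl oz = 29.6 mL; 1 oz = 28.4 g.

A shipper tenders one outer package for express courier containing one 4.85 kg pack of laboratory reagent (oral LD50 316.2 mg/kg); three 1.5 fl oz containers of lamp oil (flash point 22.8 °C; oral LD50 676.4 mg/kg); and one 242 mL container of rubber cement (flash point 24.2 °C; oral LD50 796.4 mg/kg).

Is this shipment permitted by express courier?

With oral LD50 316.2 mg/kg (≤ 500 mg/kg), the laboratory reagent falls in Class 6.1.
The lamp oil has flash point 22.8 °C, which is < 60.5 °C, so it is Class 3 (Flammable Liquid).
With flash point 24.2 °C (< 60.5 °C), the rubber cement falls in Class 3.
Class 6.1 quantity: 4.85 kg.
That is within the Class 6.1 express courier limit of 5 kg.
Class 3 net quantity: (three 1.5 fl oz containers = 133.2 mL) + 242 mL = 375.2 mL.
375.2 mL ≤ 500 mL (express courier limit, Class 3) — within limit.
Class 6.1 and Class 3 may not share an outer package.

No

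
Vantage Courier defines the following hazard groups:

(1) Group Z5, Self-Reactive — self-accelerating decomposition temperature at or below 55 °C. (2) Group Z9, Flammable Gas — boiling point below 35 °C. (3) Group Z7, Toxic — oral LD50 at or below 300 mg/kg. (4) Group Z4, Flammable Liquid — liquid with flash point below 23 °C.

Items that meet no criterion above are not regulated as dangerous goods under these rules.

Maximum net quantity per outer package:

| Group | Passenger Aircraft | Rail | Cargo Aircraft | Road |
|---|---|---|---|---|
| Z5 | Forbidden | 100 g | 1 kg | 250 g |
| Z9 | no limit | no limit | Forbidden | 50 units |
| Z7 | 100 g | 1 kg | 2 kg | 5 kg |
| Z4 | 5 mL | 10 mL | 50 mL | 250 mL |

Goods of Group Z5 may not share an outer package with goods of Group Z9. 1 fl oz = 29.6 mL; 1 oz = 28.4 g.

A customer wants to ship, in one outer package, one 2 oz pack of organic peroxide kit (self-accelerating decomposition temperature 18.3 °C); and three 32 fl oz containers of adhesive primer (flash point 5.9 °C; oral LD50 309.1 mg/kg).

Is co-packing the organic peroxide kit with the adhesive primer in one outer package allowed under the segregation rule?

The organic peroxide kit has self-accelerating decomposition temperature 18.3 °C, which is ≤ 55 °C, so it is Group Z5 (Self-Reactive).
Flash point 5.9 °C meets the Group Z4 criterion (Flammable Liquid), so the adhesive primer is Group Z4.
No segregation rule bars Group Z5 with Group Z4.

Yes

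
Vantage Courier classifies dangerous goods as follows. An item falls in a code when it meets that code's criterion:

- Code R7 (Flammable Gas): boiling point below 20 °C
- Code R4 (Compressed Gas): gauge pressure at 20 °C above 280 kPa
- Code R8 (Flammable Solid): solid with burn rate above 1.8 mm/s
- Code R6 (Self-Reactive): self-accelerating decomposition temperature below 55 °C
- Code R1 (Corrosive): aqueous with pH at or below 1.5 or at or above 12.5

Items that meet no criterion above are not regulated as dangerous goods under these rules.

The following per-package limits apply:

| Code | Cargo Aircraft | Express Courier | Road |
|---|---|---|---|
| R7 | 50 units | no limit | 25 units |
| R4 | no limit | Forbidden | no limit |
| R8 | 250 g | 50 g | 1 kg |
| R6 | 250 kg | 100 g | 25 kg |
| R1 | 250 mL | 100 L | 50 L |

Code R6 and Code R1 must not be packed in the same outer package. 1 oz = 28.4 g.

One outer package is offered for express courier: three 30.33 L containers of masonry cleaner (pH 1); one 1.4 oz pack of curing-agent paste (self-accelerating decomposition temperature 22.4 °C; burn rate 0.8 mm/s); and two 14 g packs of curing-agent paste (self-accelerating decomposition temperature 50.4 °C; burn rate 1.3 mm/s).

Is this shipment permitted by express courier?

Masonry cleaner: pH 1 ≤ 1.5 → Code R1 (Corrosive).
The curing-agent paste has self-accelerating decomposition temperature 22.4 °C, which is < 55 °C, so it is Code R6 (Self-Reactive).
Curing-agent paste: self-accelerating decomposition temperature 50.4 °C < 55 °C → Code R6 (Self-Reactive).
Total Code R6: (one 1.4 oz pack = 39.76 g) + (two 14 g packs = 28 g) = 67.76 g.
That is within the Code R6 express courier limit of 100 g.
Code R1 quantity: three 30.33 L containers = 90.99 L.
90.99 L is within the express courier limit of 100 L for Code R1.
Code R6 and Code R1 may not share an outer package.

No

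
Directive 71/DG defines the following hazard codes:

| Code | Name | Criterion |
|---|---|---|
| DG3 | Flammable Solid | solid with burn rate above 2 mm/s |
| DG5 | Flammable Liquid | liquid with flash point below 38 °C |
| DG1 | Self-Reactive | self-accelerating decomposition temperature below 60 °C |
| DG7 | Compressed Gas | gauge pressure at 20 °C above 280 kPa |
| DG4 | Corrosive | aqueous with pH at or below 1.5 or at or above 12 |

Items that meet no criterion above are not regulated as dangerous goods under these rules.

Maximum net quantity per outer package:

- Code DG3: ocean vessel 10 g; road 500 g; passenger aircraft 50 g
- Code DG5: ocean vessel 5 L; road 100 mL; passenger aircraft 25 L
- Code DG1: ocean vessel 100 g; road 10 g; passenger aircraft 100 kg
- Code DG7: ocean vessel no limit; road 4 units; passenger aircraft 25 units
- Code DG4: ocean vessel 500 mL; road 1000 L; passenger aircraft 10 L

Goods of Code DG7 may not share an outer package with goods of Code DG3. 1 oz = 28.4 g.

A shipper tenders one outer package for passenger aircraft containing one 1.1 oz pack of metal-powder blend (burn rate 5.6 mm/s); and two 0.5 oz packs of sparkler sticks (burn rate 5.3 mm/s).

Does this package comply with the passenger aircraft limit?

No

With burn rate 5.6 mm/s (> 2 mm/s), the metal-powder blend falls in Code DG3.
The sparkler sticks have burn rate 5.3 mm/s, which is > 2 mm/s, so they are Code DG3 (Flammable Solid).
Total Code DG3: (one 1.1 oz pack = 31.24 g) + (two 0.5 oz packs = 28.4 g) = 59.64 g.
59.64 g exceeds the passenger aircraft limit of 50 g for Code DG3.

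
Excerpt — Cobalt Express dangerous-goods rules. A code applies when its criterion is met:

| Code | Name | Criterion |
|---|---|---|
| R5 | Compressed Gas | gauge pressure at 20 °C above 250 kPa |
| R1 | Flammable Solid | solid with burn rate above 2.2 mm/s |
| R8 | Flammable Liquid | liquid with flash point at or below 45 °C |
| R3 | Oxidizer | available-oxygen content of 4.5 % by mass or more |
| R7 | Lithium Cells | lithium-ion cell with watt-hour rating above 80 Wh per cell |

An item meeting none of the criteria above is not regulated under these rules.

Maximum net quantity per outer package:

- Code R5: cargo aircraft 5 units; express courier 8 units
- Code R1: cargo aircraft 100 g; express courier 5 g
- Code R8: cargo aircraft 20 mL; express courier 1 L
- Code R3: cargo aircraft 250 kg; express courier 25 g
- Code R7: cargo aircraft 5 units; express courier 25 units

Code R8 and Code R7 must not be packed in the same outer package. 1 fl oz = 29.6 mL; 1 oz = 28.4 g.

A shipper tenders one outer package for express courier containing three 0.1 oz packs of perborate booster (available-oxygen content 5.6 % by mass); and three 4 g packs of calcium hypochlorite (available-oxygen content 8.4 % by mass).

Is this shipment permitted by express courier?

The perborate booster has available-oxygen content 5.6 % by mass, which is ≥ 4.5 % by mass, so it is Code R3 (Oxidizer).
Calcium hypochlorite: available-oxygen content 8.4 % by mass ≥ 4.5 % by mass → Code R3 (Oxidizer).
Code R3 net quantity: (three 0.1 oz packs = 8.52 g) + (three 4 g packs = 12 g) = 20.52 g.
That is within the Code R3 express courier limit of 25 g.

Yes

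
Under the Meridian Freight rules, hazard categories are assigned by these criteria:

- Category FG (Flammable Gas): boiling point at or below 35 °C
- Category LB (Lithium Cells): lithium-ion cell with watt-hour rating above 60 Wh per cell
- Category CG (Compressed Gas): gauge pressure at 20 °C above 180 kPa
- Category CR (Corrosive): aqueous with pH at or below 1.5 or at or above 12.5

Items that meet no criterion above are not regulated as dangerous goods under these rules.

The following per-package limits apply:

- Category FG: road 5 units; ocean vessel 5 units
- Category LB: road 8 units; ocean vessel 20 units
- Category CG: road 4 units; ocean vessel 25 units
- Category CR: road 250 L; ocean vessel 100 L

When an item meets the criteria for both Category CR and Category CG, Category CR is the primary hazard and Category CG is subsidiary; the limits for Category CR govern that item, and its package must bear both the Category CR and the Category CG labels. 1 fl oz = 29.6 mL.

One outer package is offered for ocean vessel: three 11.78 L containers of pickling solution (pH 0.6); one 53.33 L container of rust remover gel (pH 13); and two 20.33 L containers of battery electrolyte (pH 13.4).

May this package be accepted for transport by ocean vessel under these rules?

With pH 0.6 (≤ 1.5), the pickling solution falls in Category CR.
The rust remover gel has pH 13, which is ≥ 12.5, so it is Category CR (Corrosive).
Battery electrolyte: pH 13.4 ≥ 12.5 → Category CR (Corrosive).
Category CR net quantity: (three 11.78 L containers = 35.34 L) + 53.33 L + (two 20.33 L containers = 40.66 L) = 129.33 L.
129.33 L exceeds the ocean vessel limit of 100 L for Category CR.

No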